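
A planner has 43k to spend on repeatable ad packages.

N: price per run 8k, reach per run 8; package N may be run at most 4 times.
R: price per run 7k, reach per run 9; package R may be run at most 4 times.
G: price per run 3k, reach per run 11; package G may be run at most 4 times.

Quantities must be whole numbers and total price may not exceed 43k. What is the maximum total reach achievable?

80

G has the best ratio (11/3); taking only G gives at most 4×11 = 44 (stopped by the supply cap of 4).
Mixing does better — 4×R and 4×G: price 40 ≤ 43, reach 4·9 + 4·11 = 80.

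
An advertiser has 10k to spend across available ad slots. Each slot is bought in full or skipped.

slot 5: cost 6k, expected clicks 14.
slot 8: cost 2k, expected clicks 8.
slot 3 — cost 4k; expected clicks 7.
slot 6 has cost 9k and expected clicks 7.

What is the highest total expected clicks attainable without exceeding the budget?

This is an integer program with binary decision variables.
Allowing fractional choices, the relaxed optimum would be about 25.5, but ad slots are indivisible.
slot 5 + slot 8: cost 6 + 2 = 8 ≤ 10, expected clicks 14 + 8 = 22.
slot 5 + slot 3: cost 6 + 4 = 10 ≤ 10, expected clicks 14 + 7 = 21.
Best is slot 5 and slot 8 with total expected clicks 22.

22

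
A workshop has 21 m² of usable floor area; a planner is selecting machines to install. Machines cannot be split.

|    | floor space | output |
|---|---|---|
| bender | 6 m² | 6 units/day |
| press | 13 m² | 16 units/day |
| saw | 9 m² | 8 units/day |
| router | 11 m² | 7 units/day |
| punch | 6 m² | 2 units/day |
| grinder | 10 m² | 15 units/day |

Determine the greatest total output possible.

Allowing fractional choices, the relaxed optimum would be about 28.5, but machines are indivisible.
bender + press: floor space 6 + 13 = 19 ≤ 21, output 6 + 16 = 22.
saw + grinder: floor space 9 + 10 = 19 ≤ 21, output 8 + 15 = 23.
Best is saw and grinder with total output 23.

23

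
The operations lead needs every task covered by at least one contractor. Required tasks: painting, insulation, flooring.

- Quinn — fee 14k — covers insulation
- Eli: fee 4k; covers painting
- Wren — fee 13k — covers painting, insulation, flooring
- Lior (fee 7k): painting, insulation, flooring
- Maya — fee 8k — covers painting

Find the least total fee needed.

Lior alone covers painting, insulation, flooring — every task.
Total fee: 7.
No cover costs less than 7.

7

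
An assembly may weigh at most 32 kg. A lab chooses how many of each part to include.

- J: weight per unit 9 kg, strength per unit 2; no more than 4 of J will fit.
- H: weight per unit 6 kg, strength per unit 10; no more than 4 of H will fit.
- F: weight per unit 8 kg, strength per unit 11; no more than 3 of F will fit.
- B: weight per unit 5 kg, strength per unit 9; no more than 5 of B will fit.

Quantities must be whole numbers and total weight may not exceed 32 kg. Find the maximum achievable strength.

56

B has the best ratio (9/5); taking only B gives at most 5×9 = 45 (stopped by the supply cap of 5).
Mixing does better — 2×H and 4×B: weight 32 ≤ 32, strength 2·10 + 4·9 = 56.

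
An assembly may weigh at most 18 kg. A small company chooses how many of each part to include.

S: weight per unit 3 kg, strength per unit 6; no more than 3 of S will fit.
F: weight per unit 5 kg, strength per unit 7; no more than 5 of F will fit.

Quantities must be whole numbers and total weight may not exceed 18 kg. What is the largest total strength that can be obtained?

S has the best ratio (6/3); taking only S gives at most 3×6 = 18 (stopped by the supply cap of 3).
Mixing does better — 1×S and 3×F: weight 18 ≤ 18, strength 1·6 + 3·7 = 27.

27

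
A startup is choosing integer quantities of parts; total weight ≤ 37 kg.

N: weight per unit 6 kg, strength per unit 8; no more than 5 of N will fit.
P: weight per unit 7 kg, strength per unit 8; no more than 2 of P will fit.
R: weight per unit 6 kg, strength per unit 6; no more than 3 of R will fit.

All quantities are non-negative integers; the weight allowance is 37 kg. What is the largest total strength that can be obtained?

N has the best ratio (8/6); taking only N gives at most 5×8 = 40 (stopped by the supply cap of 5).
Mixing does better — 5×N and 1×P: weight 37 ≤ 37, strength 5·8 + 1·8 = 48.

48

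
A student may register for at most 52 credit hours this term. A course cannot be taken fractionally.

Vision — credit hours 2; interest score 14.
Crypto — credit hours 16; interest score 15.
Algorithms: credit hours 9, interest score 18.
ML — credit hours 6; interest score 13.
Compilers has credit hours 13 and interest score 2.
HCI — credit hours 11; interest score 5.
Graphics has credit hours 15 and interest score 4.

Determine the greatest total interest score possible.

Allowing fractional choices, the relaxed optimum would be about 67.1, but courses are indivisible.
Vision + Crypto + Algorithms + ML + HCI: credit hours 2 + 16 + 9 + 6 + 11 = 44 ≤ 52, interest score 14 + 15 + 18 + 13 + 5 = 65.
Vision + Crypto + Algorithms + ML + Graphics: credit hours 2 + 16 + 9 + 6 + 15 = 48 ≤ 52, interest score 14 + 15 + 18 + 13 + 4 = 64.
Best is Vision, Crypto, Algorithms, ML, and HCI with total interest score 65.

65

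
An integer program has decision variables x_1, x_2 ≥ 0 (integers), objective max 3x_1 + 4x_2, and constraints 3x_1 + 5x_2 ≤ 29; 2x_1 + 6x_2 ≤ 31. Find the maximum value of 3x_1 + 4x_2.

28

The continuous relaxation peaks at (9.67, 0) with value 29.00; rounding to a feasible lattice point costs some objective.
(x_1,x_2)=(8,1) is feasible, giving 28.
(x_1,x_2)=(9,0) is feasible, giving 27.
No feasible integer point exceeds 28.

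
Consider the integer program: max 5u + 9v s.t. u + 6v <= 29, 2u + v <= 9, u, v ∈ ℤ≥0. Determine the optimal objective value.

(u,v)=(2,4): 1·2+6·4=26≤29, 2·2+1·4=8≤9, objective 46.
(u,v)=(3,3): 1·3+6·3=21≤29, 2·3+1·3=9≤9, objective 42.
(u,v)=(1,4): 1·1+6·4=25≤29, 2·1+1·4=6≤9, objective 41.
Maximum is 46 at (u,v)=(2,4).

46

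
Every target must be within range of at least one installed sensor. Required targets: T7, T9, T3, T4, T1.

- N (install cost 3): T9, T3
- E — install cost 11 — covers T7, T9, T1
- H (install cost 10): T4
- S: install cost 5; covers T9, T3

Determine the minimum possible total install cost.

Choose N, E, and H: together they cover T7, T9, T3, T4, T1 — every target.
Total install cost: 3 + 11 + 10 = 24.

24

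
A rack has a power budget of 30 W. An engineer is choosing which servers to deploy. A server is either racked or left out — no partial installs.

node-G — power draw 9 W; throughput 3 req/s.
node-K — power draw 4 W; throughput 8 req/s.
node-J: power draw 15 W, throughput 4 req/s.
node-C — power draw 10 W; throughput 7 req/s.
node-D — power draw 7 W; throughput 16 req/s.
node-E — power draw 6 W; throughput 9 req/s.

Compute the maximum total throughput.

Take node-K, node-C, node-D, and node-E: power draw 4 + 10 + 7 + 6 = 27 ≤ 30, throughput 8 + 7 + 16 + 9 = 40.
No other feasible combination does better.

40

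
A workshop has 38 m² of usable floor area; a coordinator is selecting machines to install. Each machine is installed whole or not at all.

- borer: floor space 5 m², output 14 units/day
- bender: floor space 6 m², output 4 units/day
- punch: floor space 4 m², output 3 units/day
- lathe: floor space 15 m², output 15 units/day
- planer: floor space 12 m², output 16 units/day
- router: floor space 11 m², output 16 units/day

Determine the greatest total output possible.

Allowing fractional choices, the relaxed optimum would be about 56.0, but machines are indivisible.
borer + bender + planer + router: floor space 5 + 6 + 12 + 11 = 34 ≤ 38, output 14 + 4 + 16 + 16 = 50.
borer + punch + planer + router: floor space 5 + 4 + 12 + 11 = 32 ≤ 38, output 14 + 3 + 16 + 16 = 49.
borer + bender + punch + planer + router: floor space 5 + 6 + 4 + 12 + 11 = 38 ≤ 38, output 14 + 4 + 3 + 16 + 16 = 53.
Best is borer, bender, punch, planer, and router with total output 53.

53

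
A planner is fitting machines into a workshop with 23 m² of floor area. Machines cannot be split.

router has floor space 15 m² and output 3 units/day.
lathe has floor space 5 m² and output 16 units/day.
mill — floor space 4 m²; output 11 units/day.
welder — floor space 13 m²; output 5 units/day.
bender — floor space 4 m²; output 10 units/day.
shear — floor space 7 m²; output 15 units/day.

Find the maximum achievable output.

52

Take lathe, mill, bender, and shear: floor space 5 + 4 + 4 + 7 = 20 ≤ 23, output 16 + 11 + 10 + 15 = 52.
No other feasible combination does better.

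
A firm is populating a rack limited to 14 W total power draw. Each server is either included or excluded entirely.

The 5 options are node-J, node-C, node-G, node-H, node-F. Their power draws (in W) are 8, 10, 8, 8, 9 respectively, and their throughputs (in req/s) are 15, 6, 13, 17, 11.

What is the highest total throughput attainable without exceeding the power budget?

17

This is a 0-1 knapsack instance.
Allowing fractional choices, the relaxed optimum would be about 28.2, but servers are indivisible.
node-G: power draw 8 ≤ 14, throughput 13.
node-J: power draw 8 ≤ 14, throughput 15.
node-H: power draw 8 ≤ 14, throughput 17.
Best is node-H with total throughput 17.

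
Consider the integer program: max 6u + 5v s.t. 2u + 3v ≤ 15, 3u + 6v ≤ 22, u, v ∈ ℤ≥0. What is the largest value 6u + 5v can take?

42

Relaxing integrality, the LP optimum is 44.00 at (u,v) = (7.33, 0), which is not an integer point.
(u,v)=(7,0): 2·7+3·0=14≤15, 3·7+6·0=21≤22, objective 42.
(u,v)=(6,0): 2·6+3·0=12≤15, 3·6+6·0=18≤22, objective 36.
Maximum is 42 at (u,v)=(7,0).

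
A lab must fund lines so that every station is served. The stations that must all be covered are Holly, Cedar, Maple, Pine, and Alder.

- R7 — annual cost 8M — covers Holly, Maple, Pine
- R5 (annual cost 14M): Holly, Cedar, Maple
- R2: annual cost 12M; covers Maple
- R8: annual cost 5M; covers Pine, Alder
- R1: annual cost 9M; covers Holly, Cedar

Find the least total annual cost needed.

19

The greedy cost-per-new-station heuristic would pick R8, R7, and R1 for 22, but a cheaper cover exists.
Choose R5 and R8: together they cover Holly, Cedar, Maple, Pine, Alder — every station.
Total annual cost: 14 + 5 = 19.
No cover costs less than 19.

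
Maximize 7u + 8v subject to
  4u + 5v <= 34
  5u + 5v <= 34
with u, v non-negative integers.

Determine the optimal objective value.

Relaxing integrality, the LP optimum is 54.40 at (u,v) = (0, 6.8), which is not an integer point.
(u,v)=(0,6): 4·0+5·6=30≤34, 5·0+5·6=30≤34, objective 48.
(u,v)=(1,5): 4·1+5·5=29≤34, 5·1+5·5=30≤34, objective 47.
(u,v)=(0,5): 4·0+5·5=25≤34, 5·0+5·5=25≤34, objective 40.
No feasible integer point exceeds 48.

48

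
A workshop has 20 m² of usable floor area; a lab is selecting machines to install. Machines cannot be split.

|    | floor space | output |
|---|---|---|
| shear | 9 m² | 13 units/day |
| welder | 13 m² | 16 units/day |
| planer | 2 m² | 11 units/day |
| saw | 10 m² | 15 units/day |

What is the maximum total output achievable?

28

This is a 0-1 knapsack instance.
Allowing fractional choices, the relaxed optimum would be about 37.6, but machines are indivisible.
welder + planer: floor space 13 + 2 = 15 ≤ 20, output 16 + 11 = 27.
shear + saw: floor space 9 + 10 = 19 ≤ 20, output 13 + 15 = 28.
Best is shear and saw with total output 28.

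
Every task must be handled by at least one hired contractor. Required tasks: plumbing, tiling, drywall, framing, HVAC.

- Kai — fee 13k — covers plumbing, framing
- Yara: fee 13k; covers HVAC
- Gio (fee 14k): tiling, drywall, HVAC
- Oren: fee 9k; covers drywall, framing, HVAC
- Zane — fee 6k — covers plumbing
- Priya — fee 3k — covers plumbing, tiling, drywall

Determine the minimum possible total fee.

12

Choose Oren and Priya: together they cover plumbing, tiling, drywall, framing, HVAC — every task.
Total fee: 9 + 3 = 12.
No cover costs less than 12.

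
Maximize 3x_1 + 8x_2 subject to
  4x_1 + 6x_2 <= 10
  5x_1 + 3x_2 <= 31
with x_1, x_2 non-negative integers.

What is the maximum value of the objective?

Relaxing integrality, the LP optimum is 13.33 at (x_1,x_2) = (0, 1.67), which is not an integer point.
(x_1,x_2)=(1,1): 4·1+6·1=10≤10, 5·1+3·1=8≤31, objective 11.
(x_1,x_2)=(0,1): 4·0+6·1=6≤10, 5·0+3·1=3≤31, objective 8.
(x_1,x_2)=(2,0): 4·2+6·0=8≤10, 5·2+3·0=10≤31, objective 6.
(x_1,x_2)=(1,0): 4·1+6·0=4≤10, 5·1+3·0=5≤31, objective 3.
Maximum is 11 at (x_1,x_2)=(1,1).

11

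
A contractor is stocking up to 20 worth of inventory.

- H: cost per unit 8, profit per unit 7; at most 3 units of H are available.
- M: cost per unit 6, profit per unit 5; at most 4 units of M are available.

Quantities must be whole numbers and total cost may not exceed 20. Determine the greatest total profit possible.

17

H has the best ratio (7/8); taking only H gives at most 2×7 = 14 (stopped by the cost limit).
Mixing does better — 1×H and 2×M: cost 20 ≤ 20, profit 1·7 + 2·5 = 17.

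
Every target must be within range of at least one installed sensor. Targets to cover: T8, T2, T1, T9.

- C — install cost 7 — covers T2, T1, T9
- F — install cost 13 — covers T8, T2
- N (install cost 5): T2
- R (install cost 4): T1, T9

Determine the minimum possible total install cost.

The greedy cost-per-new-target heuristic would pick R, N, and F for 22, but a cheaper cover exists.
Choose F and R: together they cover T8, T2, T1, T9 — every target.
Total install cost: 13 + 4 = 17.
No cover costs less than 17.

17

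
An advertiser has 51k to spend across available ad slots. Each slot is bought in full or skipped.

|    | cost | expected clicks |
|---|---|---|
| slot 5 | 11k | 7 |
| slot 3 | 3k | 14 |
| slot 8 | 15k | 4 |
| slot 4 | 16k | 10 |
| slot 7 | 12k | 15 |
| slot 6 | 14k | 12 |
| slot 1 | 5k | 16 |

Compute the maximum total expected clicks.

67

Treat it as a binary knapsack problem.
Allowing fractional choices, the relaxed optimum would be about 67.8, but ad slots are indivisible.
slot 3 + slot 4 + slot 7 + slot 6 + slot 1: cost 3 + 16 + 12 + 14 + 5 = 50 ≤ 51, expected clicks 14 + 10 + 15 + 12 + 16 = 67.
slot 5 + slot 3 + slot 7 + slot 6 + slot 1: cost 11 + 3 + 12 + 14 + 5 = 45 ≤ 51, expected clicks 7 + 14 + 15 + 12 + 16 = 64.
Best is slot 3, slot 4, slot 7, slot 6, and slot 1 with total expected clicks 67.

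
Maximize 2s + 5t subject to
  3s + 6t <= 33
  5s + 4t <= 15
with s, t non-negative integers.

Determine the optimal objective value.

15

The continuous relaxation peaks at (0, 3.75) with value 18.75; rounding to a feasible lattice point costs some objective.
(s,t)=(0,3): 3·0+6·3=18≤33, 5·0+4·3=12≤15, objective 15.
(s,t)=(1,2): 3·1+6·2=15≤33, 5·1+4·2=13≤15, objective 12.
The best lattice point is (0,3), giving 15.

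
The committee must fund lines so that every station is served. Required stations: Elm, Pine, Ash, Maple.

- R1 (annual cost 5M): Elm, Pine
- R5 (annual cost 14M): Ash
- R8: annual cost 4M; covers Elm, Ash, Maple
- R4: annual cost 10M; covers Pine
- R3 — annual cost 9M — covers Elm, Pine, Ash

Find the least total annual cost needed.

Choose R1 and R8: together they cover Elm, Pine, Ash, Maple — every station.
Total annual cost: 5 + 4 = 9.
No cover costs less than 9.

9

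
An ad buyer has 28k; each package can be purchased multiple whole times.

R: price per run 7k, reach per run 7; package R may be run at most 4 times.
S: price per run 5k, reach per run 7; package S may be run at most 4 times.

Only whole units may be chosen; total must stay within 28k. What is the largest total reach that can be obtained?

35

S has the best ratio (7/5); taking only S gives at most 4×7 = 28 (stopped by the supply cap of 4).
Mixing does better — 1×R and 4×S: price 27 ≤ 28, reach 1·7 + 4·7 = 35.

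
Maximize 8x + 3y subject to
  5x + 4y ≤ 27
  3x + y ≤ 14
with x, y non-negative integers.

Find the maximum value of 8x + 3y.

35

The continuous relaxation peaks at (4.14, 1.57) with value 37.86; rounding to a feasible lattice point costs some objective.
(x,y)=(4,1) is feasible, giving 35.
(x,y)=(4,0) is feasible, giving 32.
(x,y)=(3,2) is feasible, giving 30.
Maximum is 35 at (x,y)=(4,1).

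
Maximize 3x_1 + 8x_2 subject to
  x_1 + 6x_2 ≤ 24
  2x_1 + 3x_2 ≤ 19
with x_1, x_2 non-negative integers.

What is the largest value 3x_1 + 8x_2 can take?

39

(x_1,x_2)=(5,3) is feasible, giving 39.
(x_1,x_2)=(4,3) is feasible, giving 36.
(x_1,x_2)=(6,2) is feasible, giving 34.
No feasible integer point exceeds 39.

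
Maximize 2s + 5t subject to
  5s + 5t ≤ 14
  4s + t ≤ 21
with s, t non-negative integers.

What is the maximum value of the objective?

10

(s,t)=(0,2): 5·0+5·2=10≤14, 4·0+1·2=2≤21, objective 10.
(s,t)=(1,1): 5·1+5·1=10≤14, 4·1+1·1=5≤21, objective 7.
(s,t)=(0,1): 5·0+5·1=5≤14, 4·0+1·1=1≤21, objective 5.
No feasible integer point exceeds 10.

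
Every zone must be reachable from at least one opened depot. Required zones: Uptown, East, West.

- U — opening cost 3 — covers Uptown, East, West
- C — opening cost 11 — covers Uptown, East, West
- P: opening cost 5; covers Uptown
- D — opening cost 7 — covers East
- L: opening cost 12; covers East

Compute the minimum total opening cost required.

U alone covers Uptown, East, West — every zone.
Total opening cost: 3.
No cover costs less than 3.

3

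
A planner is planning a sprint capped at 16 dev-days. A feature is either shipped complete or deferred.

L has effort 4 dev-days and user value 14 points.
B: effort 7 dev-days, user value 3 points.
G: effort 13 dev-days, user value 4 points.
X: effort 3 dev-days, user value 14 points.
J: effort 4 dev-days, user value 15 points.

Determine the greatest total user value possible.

43

This is a 0-1 knapsack instance.
Take L, X, and J: effort 4 + 3 + 4 = 11 ≤ 16, user value 14 + 14 + 15 = 43.
No other feasible combination does better.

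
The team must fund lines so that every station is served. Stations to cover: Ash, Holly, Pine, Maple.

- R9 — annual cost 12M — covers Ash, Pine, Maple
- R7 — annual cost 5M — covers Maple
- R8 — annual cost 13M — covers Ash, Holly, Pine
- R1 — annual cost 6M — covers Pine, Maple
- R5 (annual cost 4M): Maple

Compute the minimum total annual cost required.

The greedy cost-per-new-station heuristic would pick R1 and R8 for 19, but a cheaper cover exists.
Choose R8 and R5: together they cover Ash, Holly, Pine, Maple — every station.
Total annual cost: 13 + 4 = 17.
No cover costs less than 17.

17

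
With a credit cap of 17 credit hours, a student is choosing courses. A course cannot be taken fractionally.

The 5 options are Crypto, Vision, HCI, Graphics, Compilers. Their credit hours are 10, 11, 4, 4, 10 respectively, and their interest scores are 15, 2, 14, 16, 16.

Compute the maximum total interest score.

32

Take Graphics and Compilers: credit hours 4 + 10 = 14 ≤ 17, interest score 16 + 16 = 32.
No other feasible combination does better.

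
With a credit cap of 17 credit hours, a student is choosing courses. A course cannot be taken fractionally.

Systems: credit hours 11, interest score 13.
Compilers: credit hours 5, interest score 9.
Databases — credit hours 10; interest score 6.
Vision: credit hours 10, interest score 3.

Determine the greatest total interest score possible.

Allowing fractional choices, the relaxed optimum would be about 22.6, but courses are indivisible.
Systems + Compilers: credit hours 11 + 5 = 16 ≤ 17, interest score 13 + 9 = 22.
Compilers + Databases: credit hours 5 + 10 = 15 ≤ 17, interest score 9 + 6 = 15.
Systems: credit hours 11 ≤ 17, interest score 13.
Best is Systems and Compilers with total interest score 22.

22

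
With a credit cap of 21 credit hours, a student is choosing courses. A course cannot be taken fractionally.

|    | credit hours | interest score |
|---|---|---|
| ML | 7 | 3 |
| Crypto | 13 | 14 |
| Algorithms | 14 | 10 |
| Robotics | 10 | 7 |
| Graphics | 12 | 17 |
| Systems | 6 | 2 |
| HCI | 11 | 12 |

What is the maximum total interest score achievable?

Treat it as a binary knapsack problem.
Allowing fractional choices, the relaxed optimum would be about 26.8, but courses are indivisible.
Robotics + HCI: credit hours 10 + 11 = 21 ≤ 21, interest score 7 + 12 = 19.
Graphics + Systems: credit hours 12 + 6 = 18 ≤ 21, interest score 17 + 2 = 19.
ML + Graphics: credit hours 7 + 12 = 19 ≤ 21, interest score 3 + 17 = 20.
Best is ML and Graphics with total interest score 20.

20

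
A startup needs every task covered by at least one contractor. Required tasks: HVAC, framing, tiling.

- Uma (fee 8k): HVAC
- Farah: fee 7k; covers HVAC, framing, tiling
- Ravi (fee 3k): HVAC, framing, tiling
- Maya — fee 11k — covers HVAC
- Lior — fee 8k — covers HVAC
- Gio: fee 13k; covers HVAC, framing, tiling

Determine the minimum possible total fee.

3

Ravi alone covers HVAC, framing, tiling — every task.
Total fee: 3.
No cover costs less than 3.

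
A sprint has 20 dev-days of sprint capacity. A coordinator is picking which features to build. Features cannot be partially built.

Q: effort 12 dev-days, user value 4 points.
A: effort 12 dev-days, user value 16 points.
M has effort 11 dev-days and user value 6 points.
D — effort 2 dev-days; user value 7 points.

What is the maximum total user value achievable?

23

Allowing fractional choices, the relaxed optimum would be about 26.3, but features are indivisible.
A + D: effort 12 + 2 = 14 ≤ 20, user value 16 + 7 = 23.
M + D: effort 11 + 2 = 13 ≤ 20, user value 6 + 7 = 13.
A: effort 12 ≤ 20, user value 16.
Best is A and D with total user value 23.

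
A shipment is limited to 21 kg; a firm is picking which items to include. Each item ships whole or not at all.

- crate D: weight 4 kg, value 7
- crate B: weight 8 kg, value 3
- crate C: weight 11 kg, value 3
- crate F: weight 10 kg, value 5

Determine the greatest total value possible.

Allowing fractional choices, the relaxed optimum would be about 14.6, but items are indivisible.
crate D + crate C: weight 4 + 11 = 15 ≤ 21, value 7 + 3 = 10.
crate D + crate B: weight 4 + 8 = 12 ≤ 21, value 7 + 3 = 10.
crate D + crate F: weight 4 + 10 = 14 ≤ 21, value 7 + 5 = 12.
Best is crate D and crate F with total value 12.

12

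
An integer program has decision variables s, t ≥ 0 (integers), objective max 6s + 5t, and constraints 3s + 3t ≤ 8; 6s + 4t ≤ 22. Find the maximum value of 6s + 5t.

Relaxing integrality, the LP optimum is 16.00 at (s,t) = (2.67, 0), which is not an integer point.
(s,t)=(2,0): 3·2+3·0=6≤8, 6·2+4·0=12≤22, objective 12.
(s,t)=(1,1): 3·1+3·1=6≤8, 6·1+4·1=10≤22, objective 11.
No feasible integer point exceeds 12.

12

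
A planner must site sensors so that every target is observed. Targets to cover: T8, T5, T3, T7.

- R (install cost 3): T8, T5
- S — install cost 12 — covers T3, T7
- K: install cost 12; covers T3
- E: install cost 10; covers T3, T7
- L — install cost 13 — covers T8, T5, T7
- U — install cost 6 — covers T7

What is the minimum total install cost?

13

This is a weighted set-cover instance.
Choose R and E: together they cover T8, T5, T3, T7 — every target.
Total install cost: 3 + 10 = 13.
No cover costs less than 13.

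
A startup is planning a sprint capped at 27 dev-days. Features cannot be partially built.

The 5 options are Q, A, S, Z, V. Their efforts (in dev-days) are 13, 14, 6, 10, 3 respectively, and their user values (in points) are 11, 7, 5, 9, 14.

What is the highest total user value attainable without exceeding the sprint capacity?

34

Treat it as a binary knapsack problem.
Take Q, Z, and V: effort 13 + 10 + 3 = 26 ≤ 27, user value 11 + 9 + 14 = 34.
No other feasible combination does better.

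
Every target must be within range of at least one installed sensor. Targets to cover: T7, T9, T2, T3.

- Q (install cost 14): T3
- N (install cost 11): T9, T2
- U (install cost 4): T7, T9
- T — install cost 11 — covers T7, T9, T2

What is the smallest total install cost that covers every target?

The greedy cost-per-new-target heuristic would pick U, N, and Q for 29, but a cheaper cover exists.
Choose Q and T: together they cover T7, T9, T2, T3 — every target.
Total install cost: 14 + 11 = 25.
No cover costs less than 25.

25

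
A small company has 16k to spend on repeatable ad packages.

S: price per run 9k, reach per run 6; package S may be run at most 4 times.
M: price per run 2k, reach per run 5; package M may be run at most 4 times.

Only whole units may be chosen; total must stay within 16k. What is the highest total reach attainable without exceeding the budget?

This is a bounded integer knapsack.
M has the best ratio (5/2); taking only M gives at most 4×5 = 20 (stopped by the supply cap of 4).
Mixing does better — 1×S and 3×M: price 15 ≤ 16, reach 1·6 + 3·5 = 21.

21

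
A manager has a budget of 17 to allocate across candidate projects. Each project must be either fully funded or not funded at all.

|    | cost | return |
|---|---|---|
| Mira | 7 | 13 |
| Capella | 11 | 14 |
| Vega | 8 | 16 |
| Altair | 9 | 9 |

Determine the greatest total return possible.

29

Take Mira and Vega: cost 7 + 8 = 15 ≤ 17, return 13 + 16 = 29.
No other feasible combination does better.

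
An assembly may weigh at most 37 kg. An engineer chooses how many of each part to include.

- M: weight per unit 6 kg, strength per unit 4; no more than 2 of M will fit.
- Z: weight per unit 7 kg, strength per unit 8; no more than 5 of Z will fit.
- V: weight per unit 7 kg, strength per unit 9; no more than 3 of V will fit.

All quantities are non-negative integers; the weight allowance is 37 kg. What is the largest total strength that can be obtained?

V has the best ratio (9/7); taking only V gives at most 3×9 = 27 (stopped by the supply cap of 3).
Mixing does better — 2×Z and 3×V: weight 35 ≤ 37, strength 2·8 + 3·9 = 43.

43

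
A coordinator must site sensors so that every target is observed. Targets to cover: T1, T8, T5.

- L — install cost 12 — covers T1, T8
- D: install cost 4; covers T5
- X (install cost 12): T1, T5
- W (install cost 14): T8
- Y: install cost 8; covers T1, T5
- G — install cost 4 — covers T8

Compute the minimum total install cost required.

12

Choose Y and G: together they cover T1, T8, T5 — every target.
Total install cost: 8 + 4 = 12.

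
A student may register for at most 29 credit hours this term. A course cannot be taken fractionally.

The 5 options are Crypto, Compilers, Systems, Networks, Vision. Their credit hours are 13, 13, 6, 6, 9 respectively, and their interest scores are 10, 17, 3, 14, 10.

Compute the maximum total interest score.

Take Compilers, Networks, and Vision: credit hours 13 + 6 + 9 = 28 ≤ 29, interest score 17 + 14 + 10 = 41.
No other feasible combination does better.

41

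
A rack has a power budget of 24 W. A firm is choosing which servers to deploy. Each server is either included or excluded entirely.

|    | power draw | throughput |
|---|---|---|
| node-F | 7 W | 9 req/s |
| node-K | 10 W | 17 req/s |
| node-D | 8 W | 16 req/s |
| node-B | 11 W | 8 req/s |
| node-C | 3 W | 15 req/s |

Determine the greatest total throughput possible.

48

This is a 0-1 knapsack instance.
Allowing fractional choices, the relaxed optimum would be about 51.9, but servers are indivisible.
node-K + node-D + node-C: power draw 10 + 8 + 3 = 21 ≤ 24, throughput 17 + 16 + 15 = 48.
node-F + node-K + node-C: power draw 7 + 10 + 3 = 20 ≤ 24, throughput 9 + 17 + 15 = 41.
node-F + node-D + node-C: power draw 7 + 8 + 3 = 18 ≤ 24, throughput 9 + 16 + 15 = 40.
Best is node-K, node-D, and node-C with total throughput 48.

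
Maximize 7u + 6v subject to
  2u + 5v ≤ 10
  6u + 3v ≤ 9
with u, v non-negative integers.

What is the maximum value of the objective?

13

(u,v)=(1,1): 2·1+5·1=7≤10, 6·1+3·1=9≤9, objective 13.
(u,v)=(0,2): 2·0+5·2=10≤10, 6·0+3·2=6≤9, objective 12.
(u,v)=(1,0): 2·1+5·0=2≤10, 6·1+3·0=6≤9, objective 7.
The best lattice point is (1,1), giving 13.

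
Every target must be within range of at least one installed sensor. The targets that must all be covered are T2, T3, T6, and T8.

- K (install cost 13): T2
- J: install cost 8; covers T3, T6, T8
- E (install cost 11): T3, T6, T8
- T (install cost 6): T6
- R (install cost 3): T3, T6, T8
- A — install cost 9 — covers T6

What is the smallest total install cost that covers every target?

16

Choose K and R: together they cover T2, T3, T6, T8 — every target.
Total install cost: 13 + 3 = 16.
No cover costs less than 16.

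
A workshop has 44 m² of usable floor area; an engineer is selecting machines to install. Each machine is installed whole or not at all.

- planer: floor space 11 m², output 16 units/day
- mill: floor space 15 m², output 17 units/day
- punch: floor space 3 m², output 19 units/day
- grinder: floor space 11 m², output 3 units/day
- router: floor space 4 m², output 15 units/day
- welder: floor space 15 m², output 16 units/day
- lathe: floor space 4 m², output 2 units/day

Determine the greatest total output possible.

This is a 0-1 knapsack instance.
mill + punch + router + welder + lathe: floor space 15 + 3 + 4 + 15 + 4 = 41 ≤ 44, output 17 + 19 + 15 + 16 + 2 = 69.
planer + mill + punch + grinder + router: floor space 11 + 15 + 3 + 11 + 4 = 44 ≤ 44, output 16 + 17 + 19 + 3 + 15 = 70.
planer + mill + punch + router + lathe: floor space 11 + 15 + 3 + 4 + 4 = 37 ≤ 44, output 16 + 17 + 19 + 15 + 2 = 69.
Best is planer, mill, punch, grinder, and router with total output 70.

70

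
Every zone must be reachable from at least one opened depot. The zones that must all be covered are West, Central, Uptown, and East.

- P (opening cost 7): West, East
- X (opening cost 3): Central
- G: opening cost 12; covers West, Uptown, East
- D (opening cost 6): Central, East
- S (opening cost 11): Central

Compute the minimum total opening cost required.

15

Choose X and G: together they cover West, Central, Uptown, East — every zone.
Total opening cost: 3 + 12 = 15.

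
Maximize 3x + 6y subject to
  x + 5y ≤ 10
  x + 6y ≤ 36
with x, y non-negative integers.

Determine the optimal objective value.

30

(x,y)=(10,0): 1·10+5·0=10≤10, 1·10+6·0=10≤36, objective 30.
(x,y)=(9,0): 1·9+5·0=9≤10, 1·9+6·0=9≤36, objective 27.
No feasible integer point exceeds 30.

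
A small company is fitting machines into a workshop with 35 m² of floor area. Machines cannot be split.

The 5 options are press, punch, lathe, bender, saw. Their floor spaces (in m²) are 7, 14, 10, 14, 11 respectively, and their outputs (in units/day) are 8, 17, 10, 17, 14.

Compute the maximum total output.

Allowing fractional choices, the relaxed optimum would be about 43.1, but machines are indivisible.
punch + lathe + saw: floor space 14 + 10 + 11 = 35 ≤ 35, output 17 + 10 + 14 = 41.
lathe + bender + saw: floor space 10 + 14 + 11 = 35 ≤ 35, output 10 + 17 + 14 = 41.
press + punch + bender: floor space 7 + 14 + 14 = 35 ≤ 35, output 8 + 17 + 17 = 42.
Best is press, punch, and bender with total output 42.

42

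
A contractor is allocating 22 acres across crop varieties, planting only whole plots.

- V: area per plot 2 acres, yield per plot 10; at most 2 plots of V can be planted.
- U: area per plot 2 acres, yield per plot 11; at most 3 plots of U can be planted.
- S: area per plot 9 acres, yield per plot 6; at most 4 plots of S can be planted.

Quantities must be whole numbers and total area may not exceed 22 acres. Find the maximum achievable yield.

59

U has the best ratio (11/2); taking only U gives at most 3×11 = 33 (stopped by the supply cap of 3).
Mixing does better — 2×V, 3×U, and 1×S: area 19 ≤ 22, yield 2·10 + 3·11 + 1·6 = 59.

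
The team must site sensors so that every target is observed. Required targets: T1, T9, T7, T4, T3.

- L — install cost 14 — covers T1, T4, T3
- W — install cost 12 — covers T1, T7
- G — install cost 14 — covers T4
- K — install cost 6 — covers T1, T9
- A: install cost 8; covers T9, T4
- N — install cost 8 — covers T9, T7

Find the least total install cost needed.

22

The greedy cost-per-new-target heuristic would pick K, L, and N for 28, but a cheaper cover exists.
Choose L and N: together they cover T1, T9, T7, T4, T3 — every target.
Total install cost: 14 + 8 = 22.
No cover costs less than 22.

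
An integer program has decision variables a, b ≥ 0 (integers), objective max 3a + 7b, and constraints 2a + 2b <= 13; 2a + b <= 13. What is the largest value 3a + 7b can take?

Relaxing integrality, the LP optimum is 45.50 at (a,b) = (0, 6.5), which is not an integer point.
(a,b)=(0,6): 2·0+2·6=12≤13, 2·0+1·6=6≤13, objective 42.
(a,b)=(1,5): 2·1+2·5=12≤13, 2·1+1·5=7≤13, objective 38.
The best lattice point is (0,6), giving 42.

42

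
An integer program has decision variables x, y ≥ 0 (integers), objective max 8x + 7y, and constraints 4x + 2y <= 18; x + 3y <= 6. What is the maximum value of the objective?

Relaxing integrality, the LP optimum is 37.80 at (x,y) = (4.2, 0.6), which is not an integer point.
(x,y)=(4,0) is feasible, giving 32.
(x,y)=(3,1) is feasible, giving 31.
(x,y)=(3,0) is feasible, giving 24.
No feasible integer point exceeds 32.

32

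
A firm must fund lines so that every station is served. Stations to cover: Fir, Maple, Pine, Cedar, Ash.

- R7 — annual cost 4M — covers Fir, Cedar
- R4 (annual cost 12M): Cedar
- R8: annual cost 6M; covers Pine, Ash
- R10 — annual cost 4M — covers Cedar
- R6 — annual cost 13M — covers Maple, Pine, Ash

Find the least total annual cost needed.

17

Choose R7 and R6: together they cover Fir, Maple, Pine, Cedar, Ash — every station.
Total annual cost: 4 + 13 = 17.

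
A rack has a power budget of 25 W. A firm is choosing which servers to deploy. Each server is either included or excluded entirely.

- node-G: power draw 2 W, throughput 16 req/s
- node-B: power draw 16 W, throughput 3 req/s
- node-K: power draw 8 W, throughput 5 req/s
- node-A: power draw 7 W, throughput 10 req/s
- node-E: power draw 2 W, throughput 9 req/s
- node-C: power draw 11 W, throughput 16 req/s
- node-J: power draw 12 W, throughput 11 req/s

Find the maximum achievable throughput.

51

Allowing fractional choices, the relaxed optimum would be about 53.8, but servers are indivisible.
node-G + node-A + node-E + node-C: power draw 2 + 7 + 2 + 11 = 22 ≤ 25, throughput 16 + 10 + 9 + 16 = 51.
node-G + node-K + node-E + node-C: power draw 2 + 8 + 2 + 11 = 23 ≤ 25, throughput 16 + 5 + 9 + 16 = 46.
Best is node-G, node-A, node-E, and node-C with total throughput 51.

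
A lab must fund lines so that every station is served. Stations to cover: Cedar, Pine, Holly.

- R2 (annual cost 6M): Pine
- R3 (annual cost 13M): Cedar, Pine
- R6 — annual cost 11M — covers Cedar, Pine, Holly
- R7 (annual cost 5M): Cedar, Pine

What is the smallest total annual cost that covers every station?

11

This is a weighted set-cover instance.
R6 alone covers Cedar, Pine, Holly — every station.
Total annual cost: 11.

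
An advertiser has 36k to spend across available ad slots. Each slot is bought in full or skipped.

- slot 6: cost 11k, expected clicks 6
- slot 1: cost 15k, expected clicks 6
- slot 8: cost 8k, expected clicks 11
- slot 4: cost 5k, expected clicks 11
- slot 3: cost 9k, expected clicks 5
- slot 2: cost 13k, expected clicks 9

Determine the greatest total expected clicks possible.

36

This is a 0-1 knapsack instance.
Take slot 8, slot 4, slot 3, and slot 2: cost 8 + 5 + 9 + 13 = 35 ≤ 36, expected clicks 11 + 11 + 5 + 9 = 36.
No other feasible combination does better.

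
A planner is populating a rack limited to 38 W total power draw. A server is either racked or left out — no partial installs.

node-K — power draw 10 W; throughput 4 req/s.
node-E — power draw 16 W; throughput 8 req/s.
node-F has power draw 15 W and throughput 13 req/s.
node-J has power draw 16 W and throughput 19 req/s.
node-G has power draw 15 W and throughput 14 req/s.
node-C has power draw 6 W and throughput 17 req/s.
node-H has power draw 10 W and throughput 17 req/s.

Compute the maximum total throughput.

This is a 0-1 knapsack instance.
Take node-J, node-C, and node-H: power draw 16 + 6 + 10 = 32 ≤ 38, throughput 19 + 17 + 17 = 53.
No other feasible combination does better.

53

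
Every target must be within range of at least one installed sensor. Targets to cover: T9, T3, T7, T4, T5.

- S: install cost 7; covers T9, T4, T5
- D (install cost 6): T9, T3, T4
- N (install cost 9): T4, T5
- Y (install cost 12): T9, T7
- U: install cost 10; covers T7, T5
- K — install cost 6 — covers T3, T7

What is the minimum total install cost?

13

The greedy cost-per-new-target heuristic would pick D and U for 16, but a cheaper cover exists.
Choose S and K: together they cover T9, T3, T7, T4, T5 — every target.
Total install cost: 7 + 6 = 13.
No cover costs less than 13.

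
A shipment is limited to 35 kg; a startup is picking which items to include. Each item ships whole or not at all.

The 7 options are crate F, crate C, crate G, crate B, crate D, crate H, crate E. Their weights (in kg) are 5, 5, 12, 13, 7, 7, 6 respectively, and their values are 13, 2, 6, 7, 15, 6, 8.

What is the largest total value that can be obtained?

44

This is an integer program with binary decision variables.
crate F + crate C + crate G + crate D + crate E: weight 5 + 5 + 12 + 7 + 6 = 35 ≤ 35, value 13 + 2 + 6 + 15 + 8 = 44.
crate F + crate B + crate D + crate E: weight 5 + 13 + 7 + 6 = 31 ≤ 35, value 13 + 7 + 15 + 8 = 43.
crate F + crate C + crate D + crate H + crate E: weight 5 + 5 + 7 + 7 + 6 = 30 ≤ 35, value 13 + 2 + 15 + 6 + 8 = 44.
The maximum value is 44; one optimal choice is crate F, crate C, crate D, crate H, and crate E.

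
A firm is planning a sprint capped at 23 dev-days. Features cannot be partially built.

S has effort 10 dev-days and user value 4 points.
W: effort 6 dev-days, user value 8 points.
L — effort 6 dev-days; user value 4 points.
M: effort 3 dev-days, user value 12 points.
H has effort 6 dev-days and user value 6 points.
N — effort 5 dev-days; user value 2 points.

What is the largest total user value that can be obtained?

30

Treat it as a binary knapsack problem.
Allowing fractional choices, the relaxed optimum would be about 30.8, but features are indivisible.
W + M + H: effort 6 + 3 + 6 = 15 ≤ 23, user value 8 + 12 + 6 = 26.
W + L + M + H: effort 6 + 6 + 3 + 6 = 21 ≤ 23, user value 8 + 4 + 12 + 6 = 30.
W + M + H + N: effort 6 + 3 + 6 + 5 = 20 ≤ 23, user value 8 + 12 + 6 + 2 = 28.
Best is W, L, M, and H with total user value 30.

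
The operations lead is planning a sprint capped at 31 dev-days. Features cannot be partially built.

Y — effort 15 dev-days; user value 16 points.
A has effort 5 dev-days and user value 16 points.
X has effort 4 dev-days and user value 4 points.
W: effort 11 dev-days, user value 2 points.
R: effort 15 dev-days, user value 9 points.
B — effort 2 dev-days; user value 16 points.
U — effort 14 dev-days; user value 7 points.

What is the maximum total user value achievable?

This is a 0-1 knapsack instance.
Allowing fractional choices, the relaxed optimum would be about 55.0, but features are indivisible.
Y + A + X + B: effort 15 + 5 + 4 + 2 = 26 ≤ 31, user value 16 + 16 + 4 + 16 = 52.
Y + A + B: effort 15 + 5 + 2 = 22 ≤ 31, user value 16 + 16 + 16 = 48.
Best is Y, A, X, and B with total user value 52.

52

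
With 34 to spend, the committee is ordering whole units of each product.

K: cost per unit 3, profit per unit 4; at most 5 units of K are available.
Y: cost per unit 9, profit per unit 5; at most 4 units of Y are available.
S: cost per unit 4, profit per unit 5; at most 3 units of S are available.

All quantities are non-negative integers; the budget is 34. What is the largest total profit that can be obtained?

K has the best ratio (4/3); taking only K gives at most 5×4 = 20 (stopped by the supply cap of 5).
Mixing does better — 4×K, 1×Y, and 3×S: cost 33 ≤ 34, profit 4·4 + 1·5 + 3·5 = 36.

36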